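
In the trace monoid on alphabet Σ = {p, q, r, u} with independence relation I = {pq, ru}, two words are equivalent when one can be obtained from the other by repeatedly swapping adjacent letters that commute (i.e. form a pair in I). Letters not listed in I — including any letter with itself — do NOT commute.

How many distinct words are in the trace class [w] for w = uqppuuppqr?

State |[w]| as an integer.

9

0(u) covers ∅
1(q) covers 0:u
2(p) covers 0:u
3(p) covers 2:p
4(u) covers 1:q, 3:p
5(u) covers 4:u
6(p) covers 5:u
7(p) covers 6:p
8(q) covers 5:u
9(r) covers 7:p, 8:q
floor of heap: 0:u
completions by unplaced set U, small U first (add the entries for U minus each lowest piece of U):
  |U|=1: {9}:1
  |U|=2: {7,9}:1  {8,9}:1
  |U|=3: {6,7,9}:1  {7,8,9}:2
  |U|=4: {6,7,8,9}:3
  |U|=5: {5,6,7,8,9}:3
  |U|=6: {4,5,6,7,8,9}:3
  |U|=7: {1,4,5,6,7,8,9}:3  {3,4,5,6,7,8,9}:3
  |U|=8: {1,3,4,5,6,7,8,9}:6  {2,3,4,5,6,7,8,9}:3
  start at 0(u): 9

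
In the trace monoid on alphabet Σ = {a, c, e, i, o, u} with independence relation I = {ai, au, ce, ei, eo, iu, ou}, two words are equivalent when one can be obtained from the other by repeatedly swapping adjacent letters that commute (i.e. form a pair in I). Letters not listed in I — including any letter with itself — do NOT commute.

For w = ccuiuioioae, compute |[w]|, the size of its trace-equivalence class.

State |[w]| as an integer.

#0=c has no predecessor
#1=c depends on [0:c]
#2=u depends on [1:c]
#3=i depends on [1:c]
#4=u depends on [2:u]
#5=i depends on [3:i]
#6=o depends on [5:i]
#7=i depends on [6:o]
#8=o depends on [7:i]
#9=a depends on [8:o]
#10=e depends on [4:u, 9:a]
sources: [0:c]
N(rest) = Σ N(rest − s) over sources s of rest; N(one piece) = 1:
  size 1 → [10]=1
  size 2 → [4,10]=1  [9,10]=1
  size 3 → [2,4,10]=1  [4,9,10]=2  [8,9,10]=1
  size 4 → [2,4,9,10]=3  [4,8,9,10]=3  [7,8,9,10]=1
  size 5 → [2,4,8,9,10]=6  [4,7,8,9,10]=4  [6,7,8,9,10]=1
  size 6 → [2,4,7,8,9,10]=10  [4,6,7,8,9,10]=5  [5,6,7,8,9,10]=1
  size 7 → [2,4,6,7,8,9,10]=15  [3,5,6,7,8,9,10]=1  [4,5,6,7,8,9,10]=6
  size 8 → [2,4,5,6,7,8,9,10]=21  [3,4,5,6,7,8,9,10]=7
  size 9 → [2,3,4,5,6,7,8,9,10]=28
  first=0(c) contributes 28

28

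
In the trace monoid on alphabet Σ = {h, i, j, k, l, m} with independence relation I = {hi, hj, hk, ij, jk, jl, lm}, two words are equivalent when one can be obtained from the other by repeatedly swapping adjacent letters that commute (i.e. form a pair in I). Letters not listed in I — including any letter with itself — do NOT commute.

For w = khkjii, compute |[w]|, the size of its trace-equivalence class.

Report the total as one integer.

30

0(k) covers ∅
1(h) covers ∅
2(k) covers 0:k
3(j) covers ∅
4(i) covers 2:k
5(i) covers 4:i
floor of heap: 0:k, 1:h, 3:j
completions by unplaced set U, small U first (add the entries for U minus each lowest piece of U):
  |U|=1: {1}:1  {3}:1  {5}:1
  |U|=2: {1,3}:2  {1,5}:2  {3,5}:2  {4,5}:1
  |U|=3: {1,3,5}:6  {1,4,5}:3  {2,4,5}:1  {3,4,5}:3
  |U|=4: {0,2,4,5}:1  {1,2,4,5}:4  {1,3,4,5}:12  {2,3,4,5}:4
  start at 0(k): 20
  start at 1(h): 5
  start at 3(j): 5
sum over floor = 30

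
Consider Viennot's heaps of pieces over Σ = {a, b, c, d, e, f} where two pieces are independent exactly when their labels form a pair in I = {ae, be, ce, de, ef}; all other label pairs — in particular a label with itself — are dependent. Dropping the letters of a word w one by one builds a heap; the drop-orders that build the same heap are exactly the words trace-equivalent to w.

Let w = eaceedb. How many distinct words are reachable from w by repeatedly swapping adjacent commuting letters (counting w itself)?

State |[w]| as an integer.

35

#0=e has no predecessor
#1=a has no predecessor
#2=c depends on [1:a]
#3=e depends on [0:e]
#4=e depends on [3:e]
#5=d depends on [2:c]
#6=b depends on [5:d]
sources: [0:e, 1:a]
N(rest) = Σ N(rest − s) over sources s of rest; N(one piece) = 1:
  size 1 → [4]=1  [6]=1
  size 2 → [3,4]=1  [4,6]=2  [5,6]=1
  size 3 → [0,3,4]=1  [2,5,6]=1  [3,4,6]=3  [4,5,6]=3
  size 4 → [0,3,4,6]=4  [1,2,5,6]=1  [2,4,5,6]=4  [3,4,5,6]=6
  size 5 → [0,3,4,5,6]=10  [1,2,4,5,6]=5  [2,3,4,5,6]=10
  first=0(e) contributes 15
  first=1(a) contributes 20
|[w]| = 35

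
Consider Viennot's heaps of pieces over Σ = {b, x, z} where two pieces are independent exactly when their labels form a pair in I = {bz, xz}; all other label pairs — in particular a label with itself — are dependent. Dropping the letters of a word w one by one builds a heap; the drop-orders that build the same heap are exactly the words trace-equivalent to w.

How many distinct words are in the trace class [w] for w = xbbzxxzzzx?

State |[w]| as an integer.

210

piece 0:x — minimal
piece 1:b rests on {0:x}
piece 2:b rests on {1:b}
piece 3:z — minimal
piece 4:x rests on {2:b}
piece 5:x rests on {4:x}
piece 6:z rests on {3:z}
piece 7:z rests on {6:z}
piece 8:z rests on {7:z}
piece 9:x rests on {5:x}
minimal pieces: {0:x, 3:z}
ways to finish when only these pieces remain (= sum over removing one remaining piece with nothing left below it):
  1 left: {8}→1  {9}→1
  2 left: {5,9}→1  {7,8}→1  {8,9}→2
  3 left: {4,5,9}→1  {5,8,9}→3  {6,7,8}→1  {7,8,9}→3
  4 left: {2,4,5,9}→1  {3,6,7,8}→1  {4,5,8,9}→4  {5,7,8,9}→6  {6,7,8,9}→4
  5 left: {1,2,4,5,9}→1  {2,4,5,8,9}→5  {3,6,7,8,9}→5  {4,5,7,8,9}→10  {5,6,7,8,9}→10
  6 left: {0,1,2,4,5,9}→1  {1,2,4,5,8,9}→6  {2,4,5,7,8,9}→15  {3,5,6,7,8,9}→15  {4,5,6,7,8,9}→20
  7 left: {0,1,2,4,5,8,9}→7  {1,2,4,5,7,8,9}→21  {2,4,5,6,7,8,9}→35  {3,4,5,6,7,8,9}→35
  8 left: {0,1,2,4,5,7,8,9}→28  {1,2,4,5,6,7,8,9}→56  {2,3,4,5,6,7,8,9}→70
  placing 0:x first → 126 extensions
  placing 3:z first → 84 extensions
total linear extensions = 210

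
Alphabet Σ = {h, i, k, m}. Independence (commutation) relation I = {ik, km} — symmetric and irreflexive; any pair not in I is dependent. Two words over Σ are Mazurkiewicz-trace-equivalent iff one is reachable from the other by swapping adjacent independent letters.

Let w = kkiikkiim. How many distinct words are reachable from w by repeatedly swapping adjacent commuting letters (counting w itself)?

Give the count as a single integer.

126

drop 0:k onto floor
drop 1:k onto {0:k}
drop 2:i onto floor
drop 3:i onto {2:i}
drop 4:k onto {1:k}
drop 5:k onto {4:k}
drop 6:i onto {3:i}
drop 7:i onto {6:i}
drop 8:m onto {7:i}
ground layer = {0:k, 2:i}
drop-orders for the pieces not yet dropped (sum over which currently-grounded one goes next):
  1 to go: {5} 1  {8} 1
  2 to go: {4,5} 1  {5,8} 2  {7,8} 1
  3 to go: {1,4,5} 1  {4,5,8} 3  {5,7,8} 3  {6,7,8} 1
  4 to go: {0,1,4,5} 1  {1,4,5,8} 4  {3,6,7,8} 1  {4,5,7,8} 6  {5,6,7,8} 4
  5 to go: {0,1,4,5,8} 5  {1,4,5,7,8} 10  {2,3,6,7,8} 1  {3,5,6,7,8} 5  {4,5,6,7,8} 10
  6 to go: {0,1,4,5,7,8} 15  {1,4,5,6,7,8} 20  {2,3,5,6,7,8} 6  {3,4,5,6,7,8} 15
  7 to go: {0,1,4,5,6,7,8} 35  {1,3,4,5,6,7,8} 35  {2,3,4,5,6,7,8} 21
  if 0:k drops first: 56 orders
  if 2:i drops first: 70 orders
heap linearizations: 126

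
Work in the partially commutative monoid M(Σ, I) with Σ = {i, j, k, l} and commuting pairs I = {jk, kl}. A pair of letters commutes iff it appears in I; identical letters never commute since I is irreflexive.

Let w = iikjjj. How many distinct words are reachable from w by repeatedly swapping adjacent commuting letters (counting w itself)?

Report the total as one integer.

0(i) covers ∅
1(i) covers 0:i
2(k) covers 1:i
3(j) covers 1:i
4(j) covers 3:j
5(j) covers 4:j
floor of heap: 0:i
completions by unplaced set U, small U first (add the entries for U minus each lowest piece of U):
  |U|=1: {2}:1  {5}:1
  |U|=2: {2,5}:2  {4,5}:1
  |U|=3: {2,4,5}:3  {3,4,5}:1
  |U|=4: {2,3,4,5}:4
  start at 0(i): 4

4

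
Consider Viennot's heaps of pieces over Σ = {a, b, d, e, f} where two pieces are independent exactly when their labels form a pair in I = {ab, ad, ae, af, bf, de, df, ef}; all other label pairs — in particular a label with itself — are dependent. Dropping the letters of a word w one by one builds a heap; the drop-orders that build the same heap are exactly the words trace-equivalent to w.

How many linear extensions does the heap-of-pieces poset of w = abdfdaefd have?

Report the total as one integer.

drop 0:a onto floor
drop 1:b onto floor
drop 2:d onto {1:b}
drop 3:f onto floor
drop 4:d onto {2:d}
drop 5:a onto {0:a}
drop 6:e onto {1:b}
drop 7:f onto {3:f}
drop 8:d onto {4:d}
ground layer = {0:a, 1:b, 3:f}
drop-orders for the pieces not yet dropped (sum over which currently-grounded one goes next):
  1 to go: {5} 1  {6} 1  {7} 1  {8} 1
  2 to go: {0,5} 1  {3,7} 1  {4,8} 1  {5,6} 2  {5,7} 2  {5,8} 2  {6,7} 2  {6,8} 2  {7,8} 2
  3 to go: {0,5,6} 3  {0,5,7} 3  {0,5,8} 3  {2,4,8} 1  {3,5,7} 3  {3,6,7} 3  {3,7,8} 3  {4,5,8} 3  {4,6,8} 3  {4,7,8} 3  {5,6,7} 6  {5,6,8} 6  {5,7,8} 6  {6,7,8} 6
  4 to go: {0,3,5,7} 6  {0,4,5,8} 6  {0,5,6,7} 12  {0,5,6,8} 12  {0,5,7,8} 12  {2,4,5,8} 4  {2,4,6,8} 4  {2,4,7,8} 4  {3,4,7,8} 6  {3,5,6,7} 12  {3,5,7,8} 12  {3,6,7,8} 12  {4,5,6,8} 12  {4,5,7,8} 12  {4,6,7,8} 12  {5,6,7,8} 24
  5 to go: {0,2,4,5,8} 10  {0,3,5,6,7} 30  {0,3,5,7,8} 30  {0,4,5,6,8} 30  {0,4,5,7,8} 30  {0,5,6,7,8} 60  {1,2,4,6,8} 4  {2,3,4,7,8} 10  {2,4,5,6,8} 20  {2,4,5,7,8} 20  {2,4,6,7,8} 20  {3,4,5,7,8} 30  {3,4,6,7,8} 30  {3,5,6,7,8} 60  {4,5,6,7,8} 60
  6 to go: {0,2,4,5,6,8} 60  {0,2,4,5,7,8} 60  {0,3,4,5,7,8} 90  {0,3,5,6,7,8} 180  {0,4,5,6,7,8} 180  {1,2,4,5,6,8} 24  {1,2,4,6,7,8} 24  {2,3,4,5,7,8} 60  {2,3,4,6,7,8} 60  {2,4,5,6,7,8} 120  {3,4,5,6,7,8} 180
  7 to go: {0,1,2,4,5,6,8} 84  {0,2,3,4,5,7,8} 210  {0,2,4,5,6,7,8} 420  {0,3,4,5,6,7,8} 630  {1,2,3,4,6,7,8} 84  {1,2,4,5,6,7,8} 168  {2,3,4,5,6,7,8} 420
  if 0:a drops first: 672 orders
  if 1:b drops first: 1680 orders
  if 3:f drops first: 672 orders
heap linearizations: 3024

3024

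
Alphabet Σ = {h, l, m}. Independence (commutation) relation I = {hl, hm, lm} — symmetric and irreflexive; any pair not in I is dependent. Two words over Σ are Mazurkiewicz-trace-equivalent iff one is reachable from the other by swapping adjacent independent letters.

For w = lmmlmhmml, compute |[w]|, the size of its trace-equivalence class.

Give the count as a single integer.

piece 0:l — minimal
piece 1:m — minimal
piece 2:m rests on {1:m}
piece 3:l rests on {0:l}
piece 4:m rests on {2:m}
piece 5:h — minimal
piece 6:m rests on {4:m}
piece 7:m rests on {6:m}
piece 8:l rests on {3:l}
minimal pieces: {0:l, 1:m, 5:h}
ways to finish when only these pieces remain (= sum over removing one remaining piece with nothing left below it):
  1 left: {5}→1  {7}→1  {8}→1
  2 left: {3,8}→1  {5,7}→2  {5,8}→2  {6,7}→1  {7,8}→2
  3 left: {0,3,8}→1  {3,5,8}→3  {3,7,8}→3  {4,6,7}→1  {5,6,7}→3  {5,7,8}→6  {6,7,8}→3
  4 left: {0,3,5,8}→4  {0,3,7,8}→4  {2,4,6,7}→1  {3,5,7,8}→12  {3,6,7,8}→6  {4,5,6,7}→4  {4,6,7,8}→4  {5,6,7,8}→12
  5 left: {0,3,5,7,8}→20  {0,3,6,7,8}→10  {1,2,4,6,7}→1  {2,4,5,6,7}→5  {2,4,6,7,8}→5  {3,4,6,7,8}→10  {3,5,6,7,8}→30  {4,5,6,7,8}→20
  6 left: {0,3,4,6,7,8}→20  {0,3,5,6,7,8}→60  {1,2,4,5,6,7}→6  {1,2,4,6,7,8}→6  {2,3,4,6,7,8}→15  {2,4,5,6,7,8}→30  {3,4,5,6,7,8}→60
  7 left: {0,2,3,4,6,7,8}→35  {0,3,4,5,6,7,8}→140  {1,2,3,4,6,7,8}→21  {1,2,4,5,6,7,8}→42  {2,3,4,5,6,7,8}→105
  placing 0:l first → 168 extensions
  placing 1:m first → 280 extensions
  placing 5:h first → 56 extensions
total linear extensions = 504

504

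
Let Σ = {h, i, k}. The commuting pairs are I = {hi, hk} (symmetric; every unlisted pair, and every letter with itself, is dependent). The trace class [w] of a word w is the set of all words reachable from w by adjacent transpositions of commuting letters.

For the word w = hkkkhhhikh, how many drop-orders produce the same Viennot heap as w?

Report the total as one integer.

#0=h has no predecessor
#1=k has no predecessor
#2=k depends on [1:k]
#3=k depends on [2:k]
#4=h depends on [0:h]
#5=h depends on [4:h]
#6=h depends on [5:h]
#7=i depends on [3:k]
#8=k depends on [7:i]
#9=h depends on [6:h]
sources: [0:h, 1:k]
N(rest) = Σ N(rest − s) over sources s of rest; N(one piece) = 1:
  size 1 → [8]=1  [9]=1
  size 2 → [6,9]=1  [7,8]=1  [8,9]=2
  size 3 → [3,7,8]=1  [5,6,9]=1  [6,8,9]=3  [7,8,9]=3
  size 4 → [2,3,7,8]=1  [3,7,8,9]=4  [4,5,6,9]=1  [5,6,8,9]=4  [6,7,8,9]=6
  size 5 → [0,4,5,6,9]=1  [1,2,3,7,8]=1  [2,3,7,8,9]=5  [3,6,7,8,9]=10  [4,5,6,8,9]=5  [5,6,7,8,9]=10
  size 6 → [0,4,5,6,8,9]=6  [1,2,3,7,8,9]=6  [2,3,6,7,8,9]=15  [3,5,6,7,8,9]=20  [4,5,6,7,8,9]=15
  size 7 → [0,4,5,6,7,8,9]=21  [1,2,3,6,7,8,9]=21  [2,3,5,6,7,8,9]=35  [3,4,5,6,7,8,9]=35
  size 8 → [0,3,4,5,6,7,8,9]=56  [1,2,3,5,6,7,8,9]=56  [2,3,4,5,6,7,8,9]=70
  first=0(h) contributes 126
  first=1(k) contributes 126
|[w]| = 252

252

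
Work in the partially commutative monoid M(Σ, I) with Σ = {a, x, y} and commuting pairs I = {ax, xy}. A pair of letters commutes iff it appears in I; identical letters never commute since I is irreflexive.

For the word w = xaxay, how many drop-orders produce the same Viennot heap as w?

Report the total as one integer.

drop 0:x onto floor
drop 1:a onto floor
drop 2:x onto {0:x}
drop 3:a onto {1:a}
drop 4:y onto {3:a}
ground layer = {0:x, 1:a}
drop-orders for the pieces not yet dropped (sum over which currently-grounded one goes next):
  1 to go: {2} 1  {4} 1
  2 to go: {0,2} 1  {2,4} 2  {3,4} 1
  3 to go: {0,2,4} 3  {1,3,4} 1  {2,3,4} 3
  if 0:x drops first: 4 orders
  if 1:a drops first: 6 orders
heap linearizations: 10

10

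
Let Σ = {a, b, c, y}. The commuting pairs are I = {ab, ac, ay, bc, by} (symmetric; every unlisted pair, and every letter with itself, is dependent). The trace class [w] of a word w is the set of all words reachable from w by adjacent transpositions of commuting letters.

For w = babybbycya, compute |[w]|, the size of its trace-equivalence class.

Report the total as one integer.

3150

drop 0:b onto floor
drop 1:a onto floor
drop 2:b onto {0:b}
drop 3:y onto floor
drop 4:b onto {2:b}
drop 5:b onto {4:b}
drop 6:y onto {3:y}
drop 7:c onto {6:y}
drop 8:y onto {7:c}
drop 9:a onto {1:a}
ground layer = {0:b, 1:a, 3:y}
drop-orders for the pieces not yet dropped (sum over which currently-grounded one goes next):
  1 to go: {5} 1  {8} 1  {9} 1
  2 to go: {1,9} 1  {4,5} 1  {5,8} 2  {5,9} 2  {7,8} 1  {8,9} 2
  3 to go: {1,5,9} 3  {1,8,9} 3  {2,4,5} 1  {4,5,8} 3  {4,5,9} 3  {5,7,8} 3  {5,8,9} 6  {6,7,8} 1  {7,8,9} 3
  4 to go: {0,2,4,5} 1  {1,4,5,9} 6  {1,5,8,9} 12  {1,7,8,9} 6  {2,4,5,8} 4  {2,4,5,9} 4  {3,6,7,8} 1  {4,5,7,8} 6  {4,5,8,9} 12  {5,6,7,8} 4  {5,7,8,9} 12  {6,7,8,9} 4
  5 to go: {0,2,4,5,8} 5  {0,2,4,5,9} 5  {1,2,4,5,9} 10  {1,4,5,8,9} 30  {1,5,7,8,9} 30  {1,6,7,8,9} 10  {2,4,5,7,8} 10  {2,4,5,8,9} 20  {3,5,6,7,8} 5  {3,6,7,8,9} 5  {4,5,6,7,8} 10  {4,5,7,8,9} 30  {5,6,7,8,9} 20
  6 to go: {0,1,2,4,5,9} 15  {0,2,4,5,7,8} 15  {0,2,4,5,8,9} 30  {1,2,4,5,8,9} 60  {1,3,6,7,8,9} 15  {1,4,5,7,8,9} 90  {1,5,6,7,8,9} 60  {2,4,5,6,7,8} 20  {2,4,5,7,8,9} 60  {3,4,5,6,7,8} 15  {3,5,6,7,8,9} 30  {4,5,6,7,8,9} 60
  7 to go: {0,1,2,4,5,8,9} 105  {0,2,4,5,6,7,8} 35  {0,2,4,5,7,8,9} 105  {1,2,4,5,7,8,9} 210  {1,3,5,6,7,8,9} 105  {1,4,5,6,7,8,9} 210  {2,3,4,5,6,7,8} 35  {2,4,5,6,7,8,9} 140  {3,4,5,6,7,8,9} 105
  8 to go: {0,1,2,4,5,7,8,9} 420  {0,2,3,4,5,6,7,8} 70  {0,2,4,5,6,7,8,9} 280  {1,2,4,5,6,7,8,9} 560  {1,3,4,5,6,7,8,9} 420  {2,3,4,5,6,7,8,9} 280
  if 0:b drops first: 1260 orders
  if 1:a drops first: 630 orders
  if 3:y drops first: 1260 orders
heap linearizations: 3150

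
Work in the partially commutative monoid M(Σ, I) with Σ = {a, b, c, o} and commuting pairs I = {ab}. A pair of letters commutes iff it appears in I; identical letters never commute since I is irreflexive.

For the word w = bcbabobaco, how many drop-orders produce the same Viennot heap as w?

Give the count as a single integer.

6

drop 0:b onto floor
drop 1:c onto {0:b}
drop 2:b onto {1:c}
drop 3:a onto {1:c}
drop 4:b onto {2:b}
drop 5:o onto {3:a, 4:b}
drop 6:b onto {5:o}
drop 7:a onto {5:o}
drop 8:c onto {6:b, 7:a}
drop 9:o onto {8:c}
ground layer = {0:b}
drop-orders for the pieces not yet dropped (sum over which currently-grounded one goes next):
  1 to go: {9} 1
  2 to go: {8,9} 1
  3 to go: {6,8,9} 1  {7,8,9} 1
  4 to go: {6,7,8,9} 2
  5 to go: {5,6,7,8,9} 2
  6 to go: {3,5,6,7,8,9} 2  {4,5,6,7,8,9} 2
  7 to go: {2,4,5,6,7,8,9} 2  {3,4,5,6,7,8,9} 4
  8 to go: {2,3,4,5,6,7,8,9} 6
  if 0:b drops first: 6 orders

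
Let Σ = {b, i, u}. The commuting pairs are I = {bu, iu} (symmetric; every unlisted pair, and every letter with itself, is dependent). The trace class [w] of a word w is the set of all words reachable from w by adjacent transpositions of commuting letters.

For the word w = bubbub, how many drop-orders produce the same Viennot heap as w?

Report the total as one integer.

15

piece 0:b — minimal
piece 1:u — minimal
piece 2:b rests on {0:b}
piece 3:b rests on {2:b}
piece 4:u rests on {1:u}
piece 5:b rests on {3:b}
minimal pieces: {0:b, 1:u}
ways to finish when only these pieces remain (= sum over removing one remaining piece with nothing left below it):
  1 left: {4}→1  {5}→1
  2 left: {1,4}→1  {3,5}→1  {4,5}→2
  3 left: {1,4,5}→3  {2,3,5}→1  {3,4,5}→3
  4 left: {0,2,3,5}→1  {1,3,4,5}→6  {2,3,4,5}→4
  placing 0:b first → 10 extensions
  placing 1:u first → 5 extensions
total linear extensions = 15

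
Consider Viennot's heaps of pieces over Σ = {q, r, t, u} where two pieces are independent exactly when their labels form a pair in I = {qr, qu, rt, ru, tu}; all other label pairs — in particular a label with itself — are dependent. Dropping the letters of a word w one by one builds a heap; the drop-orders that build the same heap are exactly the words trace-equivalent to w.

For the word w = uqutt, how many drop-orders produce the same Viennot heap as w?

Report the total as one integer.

piece 0:u — minimal
piece 1:q — minimal
piece 2:u rests on {0:u}
piece 3:t rests on {1:q}
piece 4:t rests on {3:t}
minimal pieces: {0:u, 1:q}
ways to finish when only these pieces remain (= sum over removing one remaining piece with nothing left below it):
  1 left: {2}→1  {4}→1
  2 left: {0,2}→1  {2,4}→2  {3,4}→1
  3 left: {0,2,4}→3  {1,3,4}→1  {2,3,4}→3
  placing 0:u first → 4 extensions
  placing 1:q first → 6 extensions
total linear extensions = 10

10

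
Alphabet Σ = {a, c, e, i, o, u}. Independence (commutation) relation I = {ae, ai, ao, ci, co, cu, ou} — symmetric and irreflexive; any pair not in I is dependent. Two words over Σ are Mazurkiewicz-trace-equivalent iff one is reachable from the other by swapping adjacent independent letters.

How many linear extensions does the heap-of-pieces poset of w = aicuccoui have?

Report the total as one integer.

0(a) covers ∅
1(i) covers ∅
2(c) covers 0:a
3(u) covers 0:a, 1:i
4(c) covers 2:c
5(c) covers 4:c
6(o) covers 1:i
7(u) covers 3:u
8(i) covers 6:o, 7:u
floor of heap: 0:a, 1:i
completions by unplaced set U, small U first (add the entries for U minus each lowest piece of U):
  |U|=1: {5}:1  {8}:1
  |U|=2: {4,5}:1  {5,8}:2  {6,8}:1  {7,8}:1
  |U|=3: {2,4,5}:1  {3,7,8}:1  {4,5,8}:3  {5,6,8}:3  {5,7,8}:3  {6,7,8}:2
  |U|=4: {2,4,5,8}:4  {3,5,7,8}:4  {3,6,7,8}:3  {4,5,6,8}:6  {4,5,7,8}:6  {5,6,7,8}:8
  |U|=5: {1,3,6,7,8}:3  {2,4,5,6,8}:10  {2,4,5,7,8}:10  {3,4,5,7,8}:10  {3,5,6,7,8}:15  {4,5,6,7,8}:20
  |U|=6: {1,3,5,6,7,8}:18  {2,3,4,5,7,8}:20  {2,4,5,6,7,8}:40  {3,4,5,6,7,8}:45
  |U|=7: {0,2,3,4,5,7,8}:20  {1,3,4,5,6,7,8}:63  {2,3,4,5,6,7,8}:105
  start at 0(a): 168
  start at 1(i): 125
sum over floor = 293

293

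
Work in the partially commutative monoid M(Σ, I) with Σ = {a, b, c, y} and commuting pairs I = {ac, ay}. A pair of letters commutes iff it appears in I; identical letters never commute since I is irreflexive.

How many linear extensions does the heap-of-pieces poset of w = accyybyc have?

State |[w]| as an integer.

drop 0:a onto floor
drop 1:c onto floor
drop 2:c onto {1:c}
drop 3:y onto {2:c}
drop 4:y onto {3:y}
drop 5:b onto {0:a, 4:y}
drop 6:y onto {5:b}
drop 7:c onto {6:y}
ground layer = {0:a, 1:c}
drop-orders for the pieces not yet dropped (sum over which currently-grounded one goes next):
  1 to go: {7} 1
  2 to go: {6,7} 1
  3 to go: {5,6,7} 1
  4 to go: {0,5,6,7} 1  {4,5,6,7} 1
  5 to go: {0,4,5,6,7} 2  {3,4,5,6,7} 1
  6 to go: {0,3,4,5,6,7} 3  {2,3,4,5,6,7} 1
  if 0:a drops first: 1 orders
  if 1:c drops first: 4 orders
heap linearizations: 5

5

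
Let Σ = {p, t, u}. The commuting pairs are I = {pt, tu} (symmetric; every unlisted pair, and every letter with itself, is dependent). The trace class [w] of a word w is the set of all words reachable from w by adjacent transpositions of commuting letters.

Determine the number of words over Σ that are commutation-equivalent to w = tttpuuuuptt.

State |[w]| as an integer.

drop 0:t onto floor
drop 1:t onto {0:t}
drop 2:t onto {1:t}
drop 3:p onto floor
drop 4:u onto {3:p}
drop 5:u onto {4:u}
drop 6:u onto {5:u}
drop 7:u onto {6:u}
drop 8:p onto {7:u}
drop 9:t onto {2:t}
drop 10:t onto {9:t}
ground layer = {0:t, 3:p}
drop-orders for the pieces not yet dropped (sum over which currently-grounded one goes next):
  1 to go: {8} 1  {10} 1
  2 to go: {7,8} 1  {8,10} 2  {9,10} 1
  3 to go: {2,9,10} 1  {6,7,8} 1  {7,8,10} 3  {8,9,10} 3
  4 to go: {1,2,9,10} 1  {2,8,9,10} 4  {5,6,7,8} 1  {6,7,8,10} 4  {7,8,9,10} 6
  5 to go: {0,1,2,9,10} 1  {1,2,8,9,10} 5  {2,7,8,9,10} 10  {4,5,6,7,8} 1  {5,6,7,8,10} 5  {6,7,8,9,10} 10
  6 to go: {0,1,2,8,9,10} 6  {1,2,7,8,9,10} 15  {2,6,7,8,9,10} 20  {3,4,5,6,7,8} 1  {4,5,6,7,8,10} 6  {5,6,7,8,9,10} 15
  7 to go: {0,1,2,7,8,9,10} 21  {1,2,6,7,8,9,10} 35  {2,5,6,7,8,9,10} 35  {3,4,5,6,7,8,10} 7  {4,5,6,7,8,9,10} 21
  8 to go: {0,1,2,6,7,8,9,10} 56  {1,2,5,6,7,8,9,10} 70  {2,4,5,6,7,8,9,10} 56  {3,4,5,6,7,8,9,10} 28
  9 to go: {0,1,2,5,6,7,8,9,10} 126  {1,2,4,5,6,7,8,9,10} 126  {2,3,4,5,6,7,8,9,10} 84
  if 0:t drops first: 210 orders
  if 3:p drops first: 252 orders
heap linearizations: 462

462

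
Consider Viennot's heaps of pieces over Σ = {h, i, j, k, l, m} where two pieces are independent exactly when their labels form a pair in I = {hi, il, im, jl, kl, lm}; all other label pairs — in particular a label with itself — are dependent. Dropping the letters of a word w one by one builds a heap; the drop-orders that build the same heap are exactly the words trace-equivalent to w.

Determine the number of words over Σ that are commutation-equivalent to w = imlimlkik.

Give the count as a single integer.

0(i) covers ∅
1(m) covers ∅
2(l) covers ∅
3(i) covers 0:i
4(m) covers 1:m
5(l) covers 2:l
6(k) covers 3:i, 4:m
7(i) covers 6:k
8(k) covers 7:i
floor of heap: 0:i, 1:m, 2:l
completions by unplaced set U, small U first (add the entries for U minus each lowest piece of U):
  |U|=1: {5}:1  {8}:1
  |U|=2: {2,5}:1  {5,8}:2  {7,8}:1
  |U|=3: {2,5,8}:3  {5,7,8}:3  {6,7,8}:1
  |U|=4: {2,5,7,8}:6  {3,6,7,8}:1  {4,6,7,8}:1  {5,6,7,8}:4
  |U|=5: {0,3,6,7,8}:1  {1,4,6,7,8}:1  {2,5,6,7,8}:10  {3,4,6,7,8}:2  {3,5,6,7,8}:5  {4,5,6,7,8}:5
  |U|=6: {0,3,4,6,7,8}:3  {0,3,5,6,7,8}:6  {1,3,4,6,7,8}:3  {1,4,5,6,7,8}:6  {2,3,5,6,7,8}:15  {2,4,5,6,7,8}:15  {3,4,5,6,7,8}:12
  |U|=7: {0,1,3,4,6,7,8}:6  {0,2,3,5,6,7,8}:21  {0,3,4,5,6,7,8}:21  {1,2,4,5,6,7,8}:21  {1,3,4,5,6,7,8}:21  {2,3,4,5,6,7,8}:42
  start at 0(i): 84
  start at 1(m): 84
  start at 2(l): 48
sum over floor = 216

216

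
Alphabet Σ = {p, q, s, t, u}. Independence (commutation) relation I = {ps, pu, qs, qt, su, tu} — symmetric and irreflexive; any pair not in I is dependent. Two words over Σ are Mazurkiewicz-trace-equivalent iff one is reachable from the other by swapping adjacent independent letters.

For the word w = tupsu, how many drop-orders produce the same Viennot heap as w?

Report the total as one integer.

20

piece 0:t — minimal
piece 1:u — minimal
piece 2:p rests on {0:t}
piece 3:s rests on {0:t}
piece 4:u rests on {1:u}
minimal pieces: {0:t, 1:u}
ways to finish when only these pieces remain (= sum over removing one remaining piece with nothing left below it):
  1 left: {2}→1  {3}→1  {4}→1
  2 left: {1,4}→1  {2,3}→2  {2,4}→2  {3,4}→2
  3 left: {0,2,3}→2  {1,2,4}→3  {1,3,4}→3  {2,3,4}→6
  placing 0:t first → 12 extensions
  placing 1:u first → 8 extensions
total linear extensions = 20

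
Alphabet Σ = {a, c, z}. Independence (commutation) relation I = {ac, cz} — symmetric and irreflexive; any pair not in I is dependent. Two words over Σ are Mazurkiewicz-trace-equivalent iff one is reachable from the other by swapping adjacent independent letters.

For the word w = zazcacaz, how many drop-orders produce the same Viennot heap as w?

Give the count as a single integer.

0(z) covers ∅
1(a) covers 0:z
2(z) covers 1:a
3(c) covers ∅
4(a) covers 2:z
5(c) covers 3:c
6(a) covers 4:a
7(z) covers 6:a
floor of heap: 0:z, 3:c
completions by unplaced set U, small U first (add the entries for U minus each lowest piece of U):
  |U|=1: {5}:1  {7}:1
  |U|=2: {3,5}:1  {5,7}:2  {6,7}:1
  |U|=3: {3,5,7}:3  {4,6,7}:1  {5,6,7}:3
  |U|=4: {2,4,6,7}:1  {3,5,6,7}:6  {4,5,6,7}:4
  |U|=5: {1,2,4,6,7}:1  {2,4,5,6,7}:5  {3,4,5,6,7}:10
  |U|=6: {0,1,2,4,6,7}:1  {1,2,4,5,6,7}:6  {2,3,4,5,6,7}:15
  start at 0(z): 21
  start at 3(c): 7
sum over floor = 28

28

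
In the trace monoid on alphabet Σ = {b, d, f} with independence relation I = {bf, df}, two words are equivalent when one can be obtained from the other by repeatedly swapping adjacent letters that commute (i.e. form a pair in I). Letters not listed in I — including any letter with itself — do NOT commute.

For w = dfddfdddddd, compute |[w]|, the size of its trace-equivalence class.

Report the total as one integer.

piece 0:d — minimal
piece 1:f — minimal
piece 2:d rests on {0:d}
piece 3:d rests on {2:d}
piece 4:f rests on {1:f}
piece 5:d rests on {3:d}
piece 6:d rests on {5:d}
piece 7:d rests on {6:d}
piece 8:d rests on {7:d}
piece 9:d rests on {8:d}
piece 10:d rests on {9:d}
minimal pieces: {0:d, 1:f}
ways to finish when only these pieces remain (= sum over removing one remaining piece with nothing left below it):
  1 left: {4}→1  {10}→1
  2 left: {1,4}→1  {4,10}→2  {9,10}→1
  3 left: {1,4,10}→3  {4,9,10}→3  {8,9,10}→1
  4 left: {1,4,9,10}→6  {4,8,9,10}→4  {7,8,9,10}→1
  5 left: {1,4,8,9,10}→10  {4,7,8,9,10}→5  {6,7,8,9,10}→1
  6 left: {1,4,7,8,9,10}→15  {4,6,7,8,9,10}→6  {5,6,7,8,9,10}→1
  7 left: {1,4,6,7,8,9,10}→21  {3,5,6,7,8,9,10}→1  {4,5,6,7,8,9,10}→7
  8 left: {1,4,5,6,7,8,9,10}→28  {2,3,5,6,7,8,9,10}→1  {3,4,5,6,7,8,9,10}→8
  9 left: {0,2,3,5,6,7,8,9,10}→1  {1,3,4,5,6,7,8,9,10}→36  {2,3,4,5,6,7,8,9,10}→9
  placing 0:d first → 45 extensions
  placing 1:f first → 10 extensions
total linear extensions = 55

55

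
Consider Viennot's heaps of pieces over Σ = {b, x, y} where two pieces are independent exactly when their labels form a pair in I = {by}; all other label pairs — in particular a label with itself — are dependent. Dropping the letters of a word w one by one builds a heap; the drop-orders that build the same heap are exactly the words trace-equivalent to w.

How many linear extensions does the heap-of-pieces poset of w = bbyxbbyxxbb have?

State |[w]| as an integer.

drop 0:b onto floor
drop 1:b onto {0:b}
drop 2:y onto floor
drop 3:x onto {1:b, 2:y}
drop 4:b onto {3:x}
drop 5:b onto {4:b}
drop 6:y onto {3:x}
drop 7:x onto {5:b, 6:y}
drop 8:x onto {7:x}
drop 9:b onto {8:x}
drop 10:b onto {9:b}
ground layer = {0:b, 2:y}
drop-orders for the pieces not yet dropped (sum over which currently-grounded one goes next):
  1 to go: {10} 1
  2 to go: {9,10} 1
  3 to go: {8,9,10} 1
  4 to go: {7,8,9,10} 1
  5 to go: {5,7,8,9,10} 1  {6,7,8,9,10} 1
  6 to go: {4,5,7,8,9,10} 1  {5,6,7,8,9,10} 2
  7 to go: {4,5,6,7,8,9,10} 3
  8 to go: {3,4,5,6,7,8,9,10} 3
  9 to go: {1,3,4,5,6,7,8,9,10} 3  {2,3,4,5,6,7,8,9,10} 3
  if 0:b drops first: 6 orders
  if 2:y drops first: 3 orders
heap linearizations: 9

9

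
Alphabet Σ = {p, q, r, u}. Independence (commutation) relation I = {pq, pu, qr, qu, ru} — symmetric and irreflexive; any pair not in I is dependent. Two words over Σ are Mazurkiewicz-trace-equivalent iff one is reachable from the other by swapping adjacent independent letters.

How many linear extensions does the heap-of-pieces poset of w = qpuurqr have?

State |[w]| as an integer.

210

piece 0:q — minimal
piece 1:p — minimal
piece 2:u — minimal
piece 3:u rests on {2:u}
piece 4:r rests on {1:p}
piece 5:q rests on {0:q}
piece 6:r rests on {4:r}
minimal pieces: {0:q, 1:p, 2:u}
ways to finish when only these pieces remain (= sum over removing one remaining piece with nothing left below it):
  1 left: {3}→1  {5}→1  {6}→1
  2 left: {0,5}→1  {2,3}→1  {3,5}→2  {3,6}→2  {4,6}→1  {5,6}→2
  3 left: {0,3,5}→3  {0,5,6}→3  {1,4,6}→1  {2,3,5}→3  {2,3,6}→3  {3,4,6}→3  {3,5,6}→6  {4,5,6}→3
  4 left: {0,2,3,5}→6  {0,3,5,6}→12  {0,4,5,6}→6  {1,3,4,6}→4  {1,4,5,6}→4  {2,3,4,6}→6  {2,3,5,6}→12  {3,4,5,6}→12
  5 left: {0,1,4,5,6}→10  {0,2,3,5,6}→30  {0,3,4,5,6}→30  {1,2,3,4,6}→10  {1,3,4,5,6}→20  {2,3,4,5,6}→30
  placing 0:q first → 60 extensions
  placing 1:p first → 90 extensions
  placing 2:u first → 60 extensions
total linear extensions = 210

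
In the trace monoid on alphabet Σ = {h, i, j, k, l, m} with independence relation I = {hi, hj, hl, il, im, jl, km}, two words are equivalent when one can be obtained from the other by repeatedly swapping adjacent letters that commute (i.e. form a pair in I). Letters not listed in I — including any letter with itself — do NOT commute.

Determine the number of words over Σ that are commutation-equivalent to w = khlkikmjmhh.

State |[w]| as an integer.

drop 0:k onto floor
drop 1:h onto {0:k}
drop 2:l onto {0:k}
drop 3:k onto {1:h, 2:l}
drop 4:i onto {3:k}
drop 5:k onto {4:i}
drop 6:m onto {1:h, 2:l}
drop 7:j onto {5:k, 6:m}
drop 8:m onto {7:j}
drop 9:h onto {8:m}
drop 10:h onto {9:h}
ground layer = {0:k}
drop-orders for the pieces not yet dropped (sum over which currently-grounded one goes next):
  1 to go: {10} 1
  2 to go: {9,10} 1
  3 to go: {8,9,10} 1
  4 to go: {7,8,9,10} 1
  5 to go: {5,7,8,9,10} 1  {6,7,8,9,10} 1
  6 to go: {4,5,7,8,9,10} 1  {5,6,7,8,9,10} 2
  7 to go: {3,4,5,7,8,9,10} 1  {4,5,6,7,8,9,10} 3
  8 to go: {3,4,5,6,7,8,9,10} 4
  9 to go: {1,3,4,5,6,7,8,9,10} 4  {2,3,4,5,6,7,8,9,10} 4
  if 0:k drops first: 8 orders

8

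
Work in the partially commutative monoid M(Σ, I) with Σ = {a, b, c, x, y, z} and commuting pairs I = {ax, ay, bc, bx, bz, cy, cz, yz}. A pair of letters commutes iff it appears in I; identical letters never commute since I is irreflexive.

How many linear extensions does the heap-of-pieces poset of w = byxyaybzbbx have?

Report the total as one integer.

#0=b has no predecessor
#1=y depends on [0:b]
#2=x depends on [1:y]
#3=y depends on [2:x]
#4=a depends on [0:b]
#5=y depends on [3:y]
#6=b depends on [4:a, 5:y]
#7=z depends on [2:x, 4:a]
#8=b depends on [6:b]
#9=b depends on [8:b]
#10=x depends on [5:y, 7:z]
sources: [0:b]
N(rest) = Σ N(rest − s) over sources s of rest; N(one piece) = 1:
  size 1 → [9]=1  [10]=1
  size 2 → [7,10]=1  [8,9]=1  [9,10]=2
  size 3 → [6,8,9]=1  [7,9,10]=3  [8,9,10]=3
  size 4 → [6,8,9,10]=4  [7,8,9,10]=6
  size 5 → [5,6,8,9,10]=4  [6,7,8,9,10]=10
  size 6 → [3,5,6,8,9,10]=4  [4,6,7,8,9,10]=10  [5,6,7,8,9,10]=14
  size 7 → [3,5,6,7,8,9,10]=18  [4,5,6,7,8,9,10]=24
  size 8 → [2,3,5,6,7,8,9,10]=18  [3,4,5,6,7,8,9,10]=42
  size 9 → [1,2,3,5,6,7,8,9,10]=18  [2,3,4,5,6,7,8,9,10]=60
  first=0(b) contributes 78

78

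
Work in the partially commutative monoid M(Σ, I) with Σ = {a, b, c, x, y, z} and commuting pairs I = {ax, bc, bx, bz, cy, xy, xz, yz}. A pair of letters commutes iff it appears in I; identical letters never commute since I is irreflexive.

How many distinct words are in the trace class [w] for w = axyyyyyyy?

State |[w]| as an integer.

#0=a has no predecessor
#1=x has no predecessor
#2=y depends on [0:a]
#3=y depends on [2:y]
#4=y depends on [3:y]
#5=y depends on [4:y]
#6=y depends on [5:y]
#7=y depends on [6:y]
#8=y depends on [7:y]
sources: [0:a, 1:x]
N(rest) = Σ N(rest − s) over sources s of rest; N(one piece) = 1:
  size 1 → [1]=1  [8]=1
  size 2 → [1,8]=2  [7,8]=1
  size 3 → [1,7,8]=3  [6,7,8]=1
  size 4 → [1,6,7,8]=4  [5,6,7,8]=1
  size 5 → [1,5,6,7,8]=5  [4,5,6,7,8]=1
  size 6 → [1,4,5,6,7,8]=6  [3,4,5,6,7,8]=1
  size 7 → [1,3,4,5,6,7,8]=7  [2,3,4,5,6,7,8]=1
  first=0(a) contributes 8
  first=1(x) contributes 1
|[w]| = 9

9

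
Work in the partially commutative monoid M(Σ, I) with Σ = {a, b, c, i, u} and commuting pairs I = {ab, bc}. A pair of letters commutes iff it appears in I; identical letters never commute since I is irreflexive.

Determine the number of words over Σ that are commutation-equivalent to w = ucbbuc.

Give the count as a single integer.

0(u) covers ∅
1(c) covers 0:u
2(b) covers 0:u
3(b) covers 2:b
4(u) covers 1:c, 3:b
5(c) covers 4:u
floor of heap: 0:u
completions by unplaced set U, small U first (add the entries for U minus each lowest piece of U):
  |U|=1: {5}:1
  |U|=2: {4,5}:1
  |U|=3: {1,4,5}:1  {3,4,5}:1
  |U|=4: {1,3,4,5}:2  {2,3,4,5}:1
  start at 0(u): 3

3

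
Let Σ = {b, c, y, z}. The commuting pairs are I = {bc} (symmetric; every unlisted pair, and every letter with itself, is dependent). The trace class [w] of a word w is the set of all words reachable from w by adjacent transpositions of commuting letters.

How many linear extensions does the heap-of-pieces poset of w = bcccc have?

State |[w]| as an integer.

5

drop 0:b onto floor
drop 1:c onto floor
drop 2:c onto {1:c}
drop 3:c onto {2:c}
drop 4:c onto {3:c}
ground layer = {0:b, 1:c}
drop-orders for the pieces not yet dropped (sum over which currently-grounded one goes next):
  1 to go: {0} 1  {4} 1
  2 to go: {0,4} 2  {3,4} 1
  3 to go: {0,3,4} 3  {2,3,4} 1
  if 0:b drops first: 1 orders
  if 1:c drops first: 4 orders
heap linearizations: 5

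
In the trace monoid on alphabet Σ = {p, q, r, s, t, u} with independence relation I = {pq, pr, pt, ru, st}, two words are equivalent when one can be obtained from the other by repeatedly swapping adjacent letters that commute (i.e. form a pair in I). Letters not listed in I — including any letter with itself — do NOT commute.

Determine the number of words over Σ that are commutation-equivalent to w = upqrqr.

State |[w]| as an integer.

piece 0:u — minimal
piece 1:p rests on {0:u}
piece 2:q rests on {0:u}
piece 3:r rests on {2:q}
piece 4:q rests on {3:r}
piece 5:r rests on {4:q}
minimal pieces: {0:u}
ways to finish when only these pieces remain (= sum over removing one remaining piece with nothing left below it):
  1 left: {1}→1  {5}→1
  2 left: {1,5}→2  {4,5}→1
  3 left: {1,4,5}→3  {3,4,5}→1
  4 left: {1,3,4,5}→4  {2,3,4,5}→1
  placing 0:u first → 5 extensions

5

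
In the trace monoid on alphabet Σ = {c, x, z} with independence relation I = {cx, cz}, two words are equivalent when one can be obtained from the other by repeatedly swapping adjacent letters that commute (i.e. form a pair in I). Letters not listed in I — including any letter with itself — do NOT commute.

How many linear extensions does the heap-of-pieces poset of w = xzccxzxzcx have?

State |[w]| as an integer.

drop 0:x onto floor
drop 1:z onto {0:x}
drop 2:c onto floor
drop 3:c onto {2:c}
drop 4:x onto {1:z}
drop 5:z onto {4:x}
drop 6:x onto {5:z}
drop 7:z onto {6:x}
drop 8:c onto {3:c}
drop 9:x onto {7:z}
ground layer = {0:x, 2:c}
drop-orders for the pieces not yet dropped (sum over which currently-grounded one goes next):
  1 to go: {8} 1  {9} 1
  2 to go: {3,8} 1  {7,9} 1  {8,9} 2
  3 to go: {2,3,8} 1  {3,8,9} 3  {6,7,9} 1  {7,8,9} 3
  4 to go: {2,3,8,9} 4  {3,7,8,9} 6  {5,6,7,9} 1  {6,7,8,9} 4
  5 to go: {2,3,7,8,9} 10  {3,6,7,8,9} 10  {4,5,6,7,9} 1  {5,6,7,8,9} 5
  6 to go: {1,4,5,6,7,9} 1  {2,3,6,7,8,9} 20  {3,5,6,7,8,9} 15  {4,5,6,7,8,9} 6
  7 to go: {0,1,4,5,6,7,9} 1  {1,4,5,6,7,8,9} 7  {2,3,5,6,7,8,9} 35  {3,4,5,6,7,8,9} 21
  8 to go: {0,1,4,5,6,7,8,9} 8  {1,3,4,5,6,7,8,9} 28  {2,3,4,5,6,7,8,9} 56
  if 0:x drops first: 84 orders
  if 2:c drops first: 36 orders
heap linearizations: 120

120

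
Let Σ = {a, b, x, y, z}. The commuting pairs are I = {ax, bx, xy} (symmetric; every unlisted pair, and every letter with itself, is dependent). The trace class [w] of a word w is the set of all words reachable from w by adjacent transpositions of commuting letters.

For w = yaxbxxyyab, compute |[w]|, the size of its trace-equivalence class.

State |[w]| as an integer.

#0=y has no predecessor
#1=a depends on [0:y]
#2=x has no predecessor
#3=b depends on [1:a]
#4=x depends on [2:x]
#5=x depends on [4:x]
#6=y depends on [3:b]
#7=y depends on [6:y]
#8=a depends on [7:y]
#9=b depends on [8:a]
sources: [0:y, 2:x]
N(rest) = Σ N(rest − s) over sources s of rest; N(one piece) = 1:
  size 1 → [5]=1  [9]=1
  size 2 → [4,5]=1  [5,9]=2  [8,9]=1
  size 3 → [2,4,5]=1  [4,5,9]=3  [5,8,9]=3  [7,8,9]=1
  size 4 → [2,4,5,9]=4  [4,5,8,9]=6  [5,7,8,9]=4  [6,7,8,9]=1
  size 5 → [2,4,5,8,9]=10  [3,6,7,8,9]=1  [4,5,7,8,9]=10  [5,6,7,8,9]=5
  size 6 → [1,3,6,7,8,9]=1  [2,4,5,7,8,9]=20  [3,5,6,7,8,9]=6  [4,5,6,7,8,9]=15
  size 7 → [0,1,3,6,7,8,9]=1  [1,3,5,6,7,8,9]=7  [2,4,5,6,7,8,9]=35  [3,4,5,6,7,8,9]=21
  size 8 → [0,1,3,5,6,7,8,9]=8  [1,3,4,5,6,7,8,9]=28  [2,3,4,5,6,7,8,9]=56
  first=0(y) contributes 84
  first=2(x) contributes 36
|[w]| = 120

120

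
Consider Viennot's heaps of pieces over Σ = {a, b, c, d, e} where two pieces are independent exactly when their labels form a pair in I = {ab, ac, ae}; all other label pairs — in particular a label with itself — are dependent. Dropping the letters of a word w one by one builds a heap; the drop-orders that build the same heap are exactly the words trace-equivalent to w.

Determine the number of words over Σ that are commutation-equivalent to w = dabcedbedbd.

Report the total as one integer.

4

drop 0:d onto floor
drop 1:a onto {0:d}
drop 2:b onto {0:d}
drop 3:c onto {2:b}
drop 4:e onto {3:c}
drop 5:d onto {1:a, 4:e}
drop 6:b onto {5:d}
drop 7:e onto {6:b}
drop 8:d onto {7:e}
drop 9:b onto {8:d}
drop 10:d onto {9:b}
ground layer = {0:d}
drop-orders for the pieces not yet dropped (sum over which currently-grounded one goes next):
  1 to go: {10} 1
  2 to go: {9,10} 1
  3 to go: {8,9,10} 1
  4 to go: {7,8,9,10} 1
  5 to go: {6,7,8,9,10} 1
  6 to go: {5,6,7,8,9,10} 1
  7 to go: {1,5,6,7,8,9,10} 1  {4,5,6,7,8,9,10} 1
  8 to go: {1,4,5,6,7,8,9,10} 2  {3,4,5,6,7,8,9,10} 1
  9 to go: {1,3,4,5,6,7,8,9,10} 3  {2,3,4,5,6,7,8,9,10} 1
  if 0:d drops first: 4 orders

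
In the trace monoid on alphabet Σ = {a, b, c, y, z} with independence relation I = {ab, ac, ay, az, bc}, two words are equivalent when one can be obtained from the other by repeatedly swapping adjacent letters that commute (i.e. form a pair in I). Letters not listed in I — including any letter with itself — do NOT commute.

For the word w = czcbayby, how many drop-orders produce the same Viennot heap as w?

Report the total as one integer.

#0=c has no predecessor
#1=z depends on [0:c]
#2=c depends on [1:z]
#3=b depends on [1:z]
#4=a has no predecessor
#5=y depends on [2:c, 3:b]
#6=b depends on [5:y]
#7=y depends on [6:b]
sources: [0:c, 4:a]
N(rest) = Σ N(rest − s) over sources s of rest; N(one piece) = 1:
  size 1 → [4]=1  [7]=1
  size 2 → [4,7]=2  [6,7]=1
  size 3 → [4,6,7]=3  [5,6,7]=1
  size 4 → [2,5,6,7]=1  [3,5,6,7]=1  [4,5,6,7]=4
  size 5 → [2,3,5,6,7]=2  [2,4,5,6,7]=5  [3,4,5,6,7]=5
  size 6 → [1,2,3,5,6,7]=2  [2,3,4,5,6,7]=12
  first=0(c) contributes 14
  first=4(a) contributes 2
|[w]| = 16

16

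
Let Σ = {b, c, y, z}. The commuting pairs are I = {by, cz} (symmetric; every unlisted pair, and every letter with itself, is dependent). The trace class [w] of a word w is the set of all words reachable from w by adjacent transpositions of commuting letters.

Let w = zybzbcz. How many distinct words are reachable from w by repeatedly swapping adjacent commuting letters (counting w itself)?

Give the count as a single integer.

4

0(z) covers ∅
1(y) covers 0:z
2(b) covers 0:z
3(z) covers 1:y, 2:b
4(b) covers 3:z
5(c) covers 4:b
6(z) covers 4:b
floor of heap: 0:z
completions by unplaced set U, small U first (add the entries for U minus each lowest piece of U):
  |U|=1: {5}:1  {6}:1
  |U|=2: {5,6}:2
  |U|=3: {4,5,6}:2
  |U|=4: {3,4,5,6}:2
  |U|=5: {1,3,4,5,6}:2  {2,3,4,5,6}:2
  start at 0(z): 4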